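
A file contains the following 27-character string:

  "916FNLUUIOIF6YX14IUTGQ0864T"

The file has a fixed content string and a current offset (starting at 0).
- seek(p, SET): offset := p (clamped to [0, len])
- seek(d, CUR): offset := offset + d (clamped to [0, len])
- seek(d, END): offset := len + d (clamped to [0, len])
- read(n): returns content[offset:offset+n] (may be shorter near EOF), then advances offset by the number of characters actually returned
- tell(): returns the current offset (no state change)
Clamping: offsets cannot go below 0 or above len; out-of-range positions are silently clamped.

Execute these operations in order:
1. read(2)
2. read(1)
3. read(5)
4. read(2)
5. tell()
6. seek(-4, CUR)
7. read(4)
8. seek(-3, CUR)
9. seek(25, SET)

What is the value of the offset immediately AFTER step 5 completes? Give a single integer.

Answer: 10

Derivation:
After 1 (read(2)): returned '91', offset=2
After 2 (read(1)): returned '6', offset=3
After 3 (read(5)): returned 'FNLUU', offset=8
After 4 (read(2)): returned 'IO', offset=10
After 5 (tell()): offset=10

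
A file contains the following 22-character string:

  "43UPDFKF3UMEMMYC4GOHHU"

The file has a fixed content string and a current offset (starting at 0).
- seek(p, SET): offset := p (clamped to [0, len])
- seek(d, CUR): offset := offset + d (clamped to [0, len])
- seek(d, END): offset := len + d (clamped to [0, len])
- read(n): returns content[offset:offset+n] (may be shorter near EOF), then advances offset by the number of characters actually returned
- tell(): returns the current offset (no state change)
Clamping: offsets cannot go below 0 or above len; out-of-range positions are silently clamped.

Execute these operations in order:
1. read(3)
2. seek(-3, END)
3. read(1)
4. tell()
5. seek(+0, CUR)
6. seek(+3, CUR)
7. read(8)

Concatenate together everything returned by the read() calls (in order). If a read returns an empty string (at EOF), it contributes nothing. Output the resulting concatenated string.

After 1 (read(3)): returned '43U', offset=3
After 2 (seek(-3, END)): offset=19
After 3 (read(1)): returned 'H', offset=20
After 4 (tell()): offset=20
After 5 (seek(+0, CUR)): offset=20
After 6 (seek(+3, CUR)): offset=22
After 7 (read(8)): returned '', offset=22

Answer: 43UH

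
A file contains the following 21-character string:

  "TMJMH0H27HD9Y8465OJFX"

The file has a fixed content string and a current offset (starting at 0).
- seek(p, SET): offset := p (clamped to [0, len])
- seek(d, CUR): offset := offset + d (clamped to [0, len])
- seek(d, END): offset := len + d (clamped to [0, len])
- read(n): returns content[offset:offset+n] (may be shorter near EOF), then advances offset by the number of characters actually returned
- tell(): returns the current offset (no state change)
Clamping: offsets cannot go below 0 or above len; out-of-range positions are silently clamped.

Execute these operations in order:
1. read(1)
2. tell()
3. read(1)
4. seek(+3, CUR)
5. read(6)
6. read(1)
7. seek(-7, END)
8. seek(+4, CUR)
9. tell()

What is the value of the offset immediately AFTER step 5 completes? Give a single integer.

Answer: 11

Derivation:
After 1 (read(1)): returned 'T', offset=1
After 2 (tell()): offset=1
After 3 (read(1)): returned 'M', offset=2
After 4 (seek(+3, CUR)): offset=5
After 5 (read(6)): returned '0H27HD', offset=11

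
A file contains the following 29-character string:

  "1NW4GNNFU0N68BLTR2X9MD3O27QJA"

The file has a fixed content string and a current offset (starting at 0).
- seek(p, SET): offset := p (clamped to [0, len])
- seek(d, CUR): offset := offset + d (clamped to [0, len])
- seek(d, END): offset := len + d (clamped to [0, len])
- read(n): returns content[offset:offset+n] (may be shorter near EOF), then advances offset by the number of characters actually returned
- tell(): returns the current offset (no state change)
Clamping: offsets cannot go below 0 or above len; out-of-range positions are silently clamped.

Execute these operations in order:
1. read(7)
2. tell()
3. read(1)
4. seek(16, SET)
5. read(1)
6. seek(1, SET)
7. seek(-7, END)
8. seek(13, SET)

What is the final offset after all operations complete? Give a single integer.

After 1 (read(7)): returned '1NW4GNN', offset=7
After 2 (tell()): offset=7
After 3 (read(1)): returned 'F', offset=8
After 4 (seek(16, SET)): offset=16
After 5 (read(1)): returned 'R', offset=17
After 6 (seek(1, SET)): offset=1
After 7 (seek(-7, END)): offset=22
After 8 (seek(13, SET)): offset=13

Answer: 13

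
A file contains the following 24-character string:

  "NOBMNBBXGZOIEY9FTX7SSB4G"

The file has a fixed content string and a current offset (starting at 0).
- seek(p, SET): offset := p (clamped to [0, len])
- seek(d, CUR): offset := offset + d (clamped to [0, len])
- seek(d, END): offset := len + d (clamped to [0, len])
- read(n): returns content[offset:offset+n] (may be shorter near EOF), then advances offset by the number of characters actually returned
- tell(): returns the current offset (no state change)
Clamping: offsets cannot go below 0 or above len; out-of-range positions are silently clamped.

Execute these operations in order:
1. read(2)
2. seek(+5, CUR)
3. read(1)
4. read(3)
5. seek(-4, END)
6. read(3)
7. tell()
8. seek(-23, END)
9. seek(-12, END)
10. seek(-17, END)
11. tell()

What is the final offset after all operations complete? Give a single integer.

After 1 (read(2)): returned 'NO', offset=2
After 2 (seek(+5, CUR)): offset=7
After 3 (read(1)): returned 'X', offset=8
After 4 (read(3)): returned 'GZO', offset=11
After 5 (seek(-4, END)): offset=20
After 6 (read(3)): returned 'SB4', offset=23
After 7 (tell()): offset=23
After 8 (seek(-23, END)): offset=1
After 9 (seek(-12, END)): offset=12
After 10 (seek(-17, END)): offset=7
After 11 (tell()): offset=7

Answer: 7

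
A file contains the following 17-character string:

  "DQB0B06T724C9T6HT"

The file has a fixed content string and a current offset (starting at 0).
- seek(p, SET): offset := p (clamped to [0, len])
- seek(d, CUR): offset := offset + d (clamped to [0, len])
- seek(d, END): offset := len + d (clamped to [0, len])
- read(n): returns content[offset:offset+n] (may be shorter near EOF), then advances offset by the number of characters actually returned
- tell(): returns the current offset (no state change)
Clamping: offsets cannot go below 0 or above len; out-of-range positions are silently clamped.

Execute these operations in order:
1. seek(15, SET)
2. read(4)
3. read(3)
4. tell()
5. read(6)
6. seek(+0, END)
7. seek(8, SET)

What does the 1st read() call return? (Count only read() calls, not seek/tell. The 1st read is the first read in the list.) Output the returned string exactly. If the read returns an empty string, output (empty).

Answer: HT

Derivation:
After 1 (seek(15, SET)): offset=15
After 2 (read(4)): returned 'HT', offset=17
After 3 (read(3)): returned '', offset=17
After 4 (tell()): offset=17
After 5 (read(6)): returned '', offset=17
After 6 (seek(+0, END)): offset=17
After 7 (seek(8, SET)): offset=8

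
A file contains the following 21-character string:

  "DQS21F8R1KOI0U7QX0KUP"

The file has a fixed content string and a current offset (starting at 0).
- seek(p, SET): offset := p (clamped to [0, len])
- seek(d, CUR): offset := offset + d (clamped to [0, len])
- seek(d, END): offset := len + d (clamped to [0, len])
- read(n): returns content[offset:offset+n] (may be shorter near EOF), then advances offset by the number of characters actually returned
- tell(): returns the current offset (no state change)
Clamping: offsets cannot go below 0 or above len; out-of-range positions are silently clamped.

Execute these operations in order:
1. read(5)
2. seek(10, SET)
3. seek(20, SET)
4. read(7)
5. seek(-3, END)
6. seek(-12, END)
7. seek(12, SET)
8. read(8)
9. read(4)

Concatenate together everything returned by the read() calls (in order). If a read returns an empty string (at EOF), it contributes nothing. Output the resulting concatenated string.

Answer: DQS21P0U7QX0KUP

Derivation:
After 1 (read(5)): returned 'DQS21', offset=5
After 2 (seek(10, SET)): offset=10
After 3 (seek(20, SET)): offset=20
After 4 (read(7)): returned 'P', offset=21
After 5 (seek(-3, END)): offset=18
After 6 (seek(-12, END)): offset=9
After 7 (seek(12, SET)): offset=12
After 8 (read(8)): returned '0U7QX0KU', offset=20
After 9 (read(4)): returned 'P', offset=21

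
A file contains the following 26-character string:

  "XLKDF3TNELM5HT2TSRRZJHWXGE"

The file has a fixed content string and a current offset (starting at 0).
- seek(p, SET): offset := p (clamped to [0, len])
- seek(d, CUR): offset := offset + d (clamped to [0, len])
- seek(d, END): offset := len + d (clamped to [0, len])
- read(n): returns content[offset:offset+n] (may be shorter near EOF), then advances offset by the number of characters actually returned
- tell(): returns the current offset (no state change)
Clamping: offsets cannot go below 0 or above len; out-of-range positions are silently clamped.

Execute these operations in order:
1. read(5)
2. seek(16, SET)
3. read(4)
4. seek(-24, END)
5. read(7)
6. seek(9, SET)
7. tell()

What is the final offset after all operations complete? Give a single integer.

After 1 (read(5)): returned 'XLKDF', offset=5
After 2 (seek(16, SET)): offset=16
After 3 (read(4)): returned 'SRRZ', offset=20
After 4 (seek(-24, END)): offset=2
After 5 (read(7)): returned 'KDF3TNE', offset=9
After 6 (seek(9, SET)): offset=9
After 7 (tell()): offset=9

Answer: 9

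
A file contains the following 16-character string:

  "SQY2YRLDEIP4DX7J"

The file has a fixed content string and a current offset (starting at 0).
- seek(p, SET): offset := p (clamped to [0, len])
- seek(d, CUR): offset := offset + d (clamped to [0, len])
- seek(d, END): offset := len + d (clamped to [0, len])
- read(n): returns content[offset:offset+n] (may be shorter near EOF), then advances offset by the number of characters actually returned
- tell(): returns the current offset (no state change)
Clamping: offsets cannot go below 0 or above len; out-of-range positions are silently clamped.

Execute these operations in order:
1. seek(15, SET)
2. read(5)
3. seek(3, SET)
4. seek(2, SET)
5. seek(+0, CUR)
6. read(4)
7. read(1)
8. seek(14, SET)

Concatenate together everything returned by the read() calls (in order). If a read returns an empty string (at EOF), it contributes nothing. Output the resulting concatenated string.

After 1 (seek(15, SET)): offset=15
After 2 (read(5)): returned 'J', offset=16
After 3 (seek(3, SET)): offset=3
After 4 (seek(2, SET)): offset=2
After 5 (seek(+0, CUR)): offset=2
After 6 (read(4)): returned 'Y2YR', offset=6
After 7 (read(1)): returned 'L', offset=7
After 8 (seek(14, SET)): offset=14

Answer: JY2YRL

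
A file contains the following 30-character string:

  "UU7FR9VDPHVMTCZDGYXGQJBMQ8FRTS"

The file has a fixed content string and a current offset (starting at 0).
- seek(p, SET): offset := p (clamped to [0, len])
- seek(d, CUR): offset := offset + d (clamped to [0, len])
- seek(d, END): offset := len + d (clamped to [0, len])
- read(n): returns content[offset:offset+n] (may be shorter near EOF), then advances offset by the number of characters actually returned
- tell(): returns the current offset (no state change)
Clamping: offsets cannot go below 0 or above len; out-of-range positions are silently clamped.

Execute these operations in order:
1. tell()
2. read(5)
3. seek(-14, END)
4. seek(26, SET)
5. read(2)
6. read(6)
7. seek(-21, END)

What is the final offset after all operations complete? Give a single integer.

Answer: 9

Derivation:
After 1 (tell()): offset=0
After 2 (read(5)): returned 'UU7FR', offset=5
After 3 (seek(-14, END)): offset=16
After 4 (seek(26, SET)): offset=26
After 5 (read(2)): returned 'FR', offset=28
After 6 (read(6)): returned 'TS', offset=30
After 7 (seek(-21, END)): offset=9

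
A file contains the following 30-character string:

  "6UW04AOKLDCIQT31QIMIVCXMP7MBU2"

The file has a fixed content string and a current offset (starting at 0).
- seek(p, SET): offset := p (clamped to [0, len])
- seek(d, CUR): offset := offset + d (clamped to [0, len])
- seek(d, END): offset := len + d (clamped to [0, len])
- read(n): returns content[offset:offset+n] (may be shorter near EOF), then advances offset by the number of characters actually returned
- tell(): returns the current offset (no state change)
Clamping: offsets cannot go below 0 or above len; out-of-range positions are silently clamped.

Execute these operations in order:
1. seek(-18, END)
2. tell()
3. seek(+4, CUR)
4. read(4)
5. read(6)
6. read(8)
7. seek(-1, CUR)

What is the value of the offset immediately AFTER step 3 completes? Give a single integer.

Answer: 16

Derivation:
After 1 (seek(-18, END)): offset=12
After 2 (tell()): offset=12
After 3 (seek(+4, CUR)): offset=16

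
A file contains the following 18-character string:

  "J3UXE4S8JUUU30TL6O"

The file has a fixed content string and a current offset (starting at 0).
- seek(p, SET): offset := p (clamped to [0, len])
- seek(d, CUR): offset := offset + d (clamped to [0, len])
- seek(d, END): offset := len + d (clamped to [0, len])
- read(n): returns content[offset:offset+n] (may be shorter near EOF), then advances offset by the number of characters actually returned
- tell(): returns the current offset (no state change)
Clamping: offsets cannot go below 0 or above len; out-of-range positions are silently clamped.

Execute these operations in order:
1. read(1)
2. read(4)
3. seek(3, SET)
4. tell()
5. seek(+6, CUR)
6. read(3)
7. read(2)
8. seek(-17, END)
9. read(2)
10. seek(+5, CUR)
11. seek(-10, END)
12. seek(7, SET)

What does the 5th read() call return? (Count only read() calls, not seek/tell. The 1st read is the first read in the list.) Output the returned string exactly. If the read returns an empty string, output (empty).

After 1 (read(1)): returned 'J', offset=1
After 2 (read(4)): returned '3UXE', offset=5
After 3 (seek(3, SET)): offset=3
After 4 (tell()): offset=3
After 5 (seek(+6, CUR)): offset=9
After 6 (read(3)): returned 'UUU', offset=12
After 7 (read(2)): returned '30', offset=14
After 8 (seek(-17, END)): offset=1
After 9 (read(2)): returned '3U', offset=3
After 10 (seek(+5, CUR)): offset=8
After 11 (seek(-10, END)): offset=8
After 12 (seek(7, SET)): offset=7

Answer: 3U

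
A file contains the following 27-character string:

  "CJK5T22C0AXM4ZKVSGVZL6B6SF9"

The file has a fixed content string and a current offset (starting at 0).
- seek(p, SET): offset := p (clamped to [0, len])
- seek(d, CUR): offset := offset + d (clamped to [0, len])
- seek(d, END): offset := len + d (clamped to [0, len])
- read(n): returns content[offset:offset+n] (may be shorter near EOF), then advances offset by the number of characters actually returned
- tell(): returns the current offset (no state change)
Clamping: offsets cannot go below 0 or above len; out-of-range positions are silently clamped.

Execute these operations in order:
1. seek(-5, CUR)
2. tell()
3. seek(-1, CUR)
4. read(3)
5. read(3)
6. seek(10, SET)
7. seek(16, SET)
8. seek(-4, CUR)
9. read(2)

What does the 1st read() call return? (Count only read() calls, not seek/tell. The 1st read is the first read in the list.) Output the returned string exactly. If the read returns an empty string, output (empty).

After 1 (seek(-5, CUR)): offset=0
After 2 (tell()): offset=0
After 3 (seek(-1, CUR)): offset=0
After 4 (read(3)): returned 'CJK', offset=3
After 5 (read(3)): returned '5T2', offset=6
After 6 (seek(10, SET)): offset=10
After 7 (seek(16, SET)): offset=16
After 8 (seek(-4, CUR)): offset=12
After 9 (read(2)): returned '4Z', offset=14

Answer: CJK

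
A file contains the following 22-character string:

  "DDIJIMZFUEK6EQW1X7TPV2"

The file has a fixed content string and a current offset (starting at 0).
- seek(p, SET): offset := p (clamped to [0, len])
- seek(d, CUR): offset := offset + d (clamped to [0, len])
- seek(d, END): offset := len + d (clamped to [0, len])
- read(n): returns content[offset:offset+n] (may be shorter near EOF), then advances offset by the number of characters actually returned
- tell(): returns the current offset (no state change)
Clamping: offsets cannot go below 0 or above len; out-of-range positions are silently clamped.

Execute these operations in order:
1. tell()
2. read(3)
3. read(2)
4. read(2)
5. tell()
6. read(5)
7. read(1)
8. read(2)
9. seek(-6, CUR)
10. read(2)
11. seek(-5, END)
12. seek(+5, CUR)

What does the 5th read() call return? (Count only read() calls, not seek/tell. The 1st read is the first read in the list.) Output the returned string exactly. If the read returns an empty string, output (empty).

After 1 (tell()): offset=0
After 2 (read(3)): returned 'DDI', offset=3
After 3 (read(2)): returned 'JI', offset=5
After 4 (read(2)): returned 'MZ', offset=7
After 5 (tell()): offset=7
After 6 (read(5)): returned 'FUEK6', offset=12
After 7 (read(1)): returned 'E', offset=13
After 8 (read(2)): returned 'QW', offset=15
After 9 (seek(-6, CUR)): offset=9
After 10 (read(2)): returned 'EK', offset=11
After 11 (seek(-5, END)): offset=17
After 12 (seek(+5, CUR)): offset=22

Answer: E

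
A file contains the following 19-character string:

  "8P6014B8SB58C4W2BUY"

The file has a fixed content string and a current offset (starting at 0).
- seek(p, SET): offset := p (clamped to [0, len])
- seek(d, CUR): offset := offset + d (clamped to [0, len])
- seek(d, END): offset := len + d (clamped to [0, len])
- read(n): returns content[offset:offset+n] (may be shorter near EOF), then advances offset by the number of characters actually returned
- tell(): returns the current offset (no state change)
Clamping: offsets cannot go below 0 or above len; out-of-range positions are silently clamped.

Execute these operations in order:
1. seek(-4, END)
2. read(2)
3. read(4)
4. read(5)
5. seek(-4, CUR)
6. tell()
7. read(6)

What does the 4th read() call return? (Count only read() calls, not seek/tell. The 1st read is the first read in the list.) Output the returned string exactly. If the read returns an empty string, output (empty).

Answer: 2BUY

Derivation:
After 1 (seek(-4, END)): offset=15
After 2 (read(2)): returned '2B', offset=17
After 3 (read(4)): returned 'UY', offset=19
After 4 (read(5)): returned '', offset=19
After 5 (seek(-4, CUR)): offset=15
After 6 (tell()): offset=15
After 7 (read(6)): returned '2BUY', offset=19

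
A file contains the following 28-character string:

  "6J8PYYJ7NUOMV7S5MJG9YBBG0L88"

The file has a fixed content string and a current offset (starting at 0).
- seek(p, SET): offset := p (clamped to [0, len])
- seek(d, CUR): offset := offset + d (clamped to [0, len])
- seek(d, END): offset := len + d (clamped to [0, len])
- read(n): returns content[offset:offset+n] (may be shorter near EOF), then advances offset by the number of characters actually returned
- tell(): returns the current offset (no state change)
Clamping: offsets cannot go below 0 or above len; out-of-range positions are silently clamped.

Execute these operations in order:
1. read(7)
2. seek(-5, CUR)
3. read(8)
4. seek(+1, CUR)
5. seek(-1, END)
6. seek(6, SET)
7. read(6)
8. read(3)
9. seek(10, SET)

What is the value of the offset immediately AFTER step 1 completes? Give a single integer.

Answer: 7

Derivation:
After 1 (read(7)): returned '6J8PYYJ', offset=7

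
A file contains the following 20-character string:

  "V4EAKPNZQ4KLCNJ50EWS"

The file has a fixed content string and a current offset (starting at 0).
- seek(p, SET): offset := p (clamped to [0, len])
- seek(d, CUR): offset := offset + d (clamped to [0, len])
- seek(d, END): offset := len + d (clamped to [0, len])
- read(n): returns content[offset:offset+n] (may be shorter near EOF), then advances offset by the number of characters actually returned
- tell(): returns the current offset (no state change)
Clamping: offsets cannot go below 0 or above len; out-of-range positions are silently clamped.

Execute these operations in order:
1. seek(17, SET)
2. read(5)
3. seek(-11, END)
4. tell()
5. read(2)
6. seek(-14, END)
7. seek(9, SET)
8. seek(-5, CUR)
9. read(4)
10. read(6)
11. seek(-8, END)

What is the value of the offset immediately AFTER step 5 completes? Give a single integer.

Answer: 11

Derivation:
After 1 (seek(17, SET)): offset=17
After 2 (read(5)): returned 'EWS', offset=20
After 3 (seek(-11, END)): offset=9
After 4 (tell()): offset=9
After 5 (read(2)): returned '4K', offset=11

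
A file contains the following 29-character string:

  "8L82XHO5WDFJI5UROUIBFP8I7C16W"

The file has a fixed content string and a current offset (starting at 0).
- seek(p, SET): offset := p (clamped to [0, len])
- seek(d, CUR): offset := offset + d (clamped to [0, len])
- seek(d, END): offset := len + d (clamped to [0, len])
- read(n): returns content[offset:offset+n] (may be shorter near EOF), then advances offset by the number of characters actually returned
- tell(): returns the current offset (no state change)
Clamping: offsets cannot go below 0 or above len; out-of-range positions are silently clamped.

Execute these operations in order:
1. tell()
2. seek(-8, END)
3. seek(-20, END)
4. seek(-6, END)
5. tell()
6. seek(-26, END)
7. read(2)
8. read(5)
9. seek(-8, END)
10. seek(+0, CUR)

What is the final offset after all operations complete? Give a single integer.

Answer: 21

Derivation:
After 1 (tell()): offset=0
After 2 (seek(-8, END)): offset=21
After 3 (seek(-20, END)): offset=9
After 4 (seek(-6, END)): offset=23
After 5 (tell()): offset=23
After 6 (seek(-26, END)): offset=3
After 7 (read(2)): returned '2X', offset=5
After 8 (read(5)): returned 'HO5WD', offset=10
After 9 (seek(-8, END)): offset=21
After 10 (seek(+0, CUR)): offset=21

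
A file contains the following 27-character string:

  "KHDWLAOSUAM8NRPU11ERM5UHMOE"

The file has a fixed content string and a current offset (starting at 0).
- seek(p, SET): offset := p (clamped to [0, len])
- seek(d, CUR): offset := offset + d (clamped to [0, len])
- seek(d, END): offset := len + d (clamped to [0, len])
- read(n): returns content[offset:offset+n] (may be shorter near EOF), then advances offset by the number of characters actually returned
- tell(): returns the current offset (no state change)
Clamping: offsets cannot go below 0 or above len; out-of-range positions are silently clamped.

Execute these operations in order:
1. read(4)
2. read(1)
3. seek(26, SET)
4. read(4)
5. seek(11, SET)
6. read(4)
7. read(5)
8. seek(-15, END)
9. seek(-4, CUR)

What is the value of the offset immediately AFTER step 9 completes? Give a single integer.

After 1 (read(4)): returned 'KHDW', offset=4
After 2 (read(1)): returned 'L', offset=5
After 3 (seek(26, SET)): offset=26
After 4 (read(4)): returned 'E', offset=27
After 5 (seek(11, SET)): offset=11
After 6 (read(4)): returned '8NRP', offset=15
After 7 (read(5)): returned 'U11ER', offset=20
After 8 (seek(-15, END)): offset=12
After 9 (seek(-4, CUR)): offset=8

Answer: 8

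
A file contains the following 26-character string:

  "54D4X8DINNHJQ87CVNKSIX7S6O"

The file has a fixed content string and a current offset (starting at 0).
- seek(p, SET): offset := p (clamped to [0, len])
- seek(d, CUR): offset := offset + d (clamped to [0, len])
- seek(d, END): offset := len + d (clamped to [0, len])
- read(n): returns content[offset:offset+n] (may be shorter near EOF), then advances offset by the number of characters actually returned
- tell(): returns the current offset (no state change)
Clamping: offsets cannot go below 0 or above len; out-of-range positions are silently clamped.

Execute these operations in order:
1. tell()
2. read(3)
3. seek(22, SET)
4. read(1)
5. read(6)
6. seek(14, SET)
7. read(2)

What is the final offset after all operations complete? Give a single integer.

After 1 (tell()): offset=0
After 2 (read(3)): returned '54D', offset=3
After 3 (seek(22, SET)): offset=22
After 4 (read(1)): returned '7', offset=23
After 5 (read(6)): returned 'S6O', offset=26
After 6 (seek(14, SET)): offset=14
After 7 (read(2)): returned '7C', offset=16

Answer: 16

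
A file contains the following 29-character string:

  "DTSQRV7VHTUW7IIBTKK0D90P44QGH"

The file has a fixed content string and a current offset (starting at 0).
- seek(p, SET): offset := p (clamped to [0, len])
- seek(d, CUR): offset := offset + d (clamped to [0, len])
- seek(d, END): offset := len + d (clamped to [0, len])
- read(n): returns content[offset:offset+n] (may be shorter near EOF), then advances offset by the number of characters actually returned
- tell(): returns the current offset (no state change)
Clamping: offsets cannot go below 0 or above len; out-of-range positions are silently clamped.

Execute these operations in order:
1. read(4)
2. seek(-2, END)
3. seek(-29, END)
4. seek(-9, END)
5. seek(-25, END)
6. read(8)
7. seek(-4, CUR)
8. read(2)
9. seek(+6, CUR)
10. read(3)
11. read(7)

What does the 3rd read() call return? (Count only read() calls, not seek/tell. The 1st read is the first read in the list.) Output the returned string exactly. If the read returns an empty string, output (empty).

Answer: HT

Derivation:
After 1 (read(4)): returned 'DTSQ', offset=4
After 2 (seek(-2, END)): offset=27
After 3 (seek(-29, END)): offset=0
After 4 (seek(-9, END)): offset=20
After 5 (seek(-25, END)): offset=4
After 6 (read(8)): returned 'RV7VHTUW', offset=12
After 7 (seek(-4, CUR)): offset=8
After 8 (read(2)): returned 'HT', offset=10
After 9 (seek(+6, CUR)): offset=16
After 10 (read(3)): returned 'TKK', offset=19
After 11 (read(7)): returned '0D90P44', offset=26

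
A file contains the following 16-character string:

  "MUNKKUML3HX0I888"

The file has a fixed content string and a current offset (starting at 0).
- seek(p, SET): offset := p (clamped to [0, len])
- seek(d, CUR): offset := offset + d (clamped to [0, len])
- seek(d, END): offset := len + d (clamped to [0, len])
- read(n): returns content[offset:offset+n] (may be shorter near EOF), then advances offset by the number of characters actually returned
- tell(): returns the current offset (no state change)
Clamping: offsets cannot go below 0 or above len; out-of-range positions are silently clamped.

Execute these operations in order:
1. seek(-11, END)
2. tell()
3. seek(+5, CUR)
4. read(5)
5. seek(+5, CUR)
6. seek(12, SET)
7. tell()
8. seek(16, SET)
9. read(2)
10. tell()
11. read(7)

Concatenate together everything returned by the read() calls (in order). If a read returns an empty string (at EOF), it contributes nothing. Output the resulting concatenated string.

Answer: X0I88

Derivation:
After 1 (seek(-11, END)): offset=5
After 2 (tell()): offset=5
After 3 (seek(+5, CUR)): offset=10
After 4 (read(5)): returned 'X0I88', offset=15
After 5 (seek(+5, CUR)): offset=16
After 6 (seek(12, SET)): offset=12
After 7 (tell()): offset=12
After 8 (seek(16, SET)): offset=16
After 9 (read(2)): returned '', offset=16
After 10 (tell()): offset=16
After 11 (read(7)): returned '', offset=16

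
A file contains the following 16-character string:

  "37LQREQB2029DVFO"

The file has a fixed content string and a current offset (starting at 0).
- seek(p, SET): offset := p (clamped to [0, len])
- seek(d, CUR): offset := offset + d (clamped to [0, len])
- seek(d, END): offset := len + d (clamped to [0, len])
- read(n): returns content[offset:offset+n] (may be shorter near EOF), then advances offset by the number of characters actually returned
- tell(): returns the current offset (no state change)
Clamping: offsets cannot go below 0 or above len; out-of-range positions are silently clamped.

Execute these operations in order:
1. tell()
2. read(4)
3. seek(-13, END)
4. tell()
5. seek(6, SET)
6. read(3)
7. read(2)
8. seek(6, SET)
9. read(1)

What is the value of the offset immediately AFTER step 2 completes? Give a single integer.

After 1 (tell()): offset=0
After 2 (read(4)): returned '37LQ', offset=4

Answer: 4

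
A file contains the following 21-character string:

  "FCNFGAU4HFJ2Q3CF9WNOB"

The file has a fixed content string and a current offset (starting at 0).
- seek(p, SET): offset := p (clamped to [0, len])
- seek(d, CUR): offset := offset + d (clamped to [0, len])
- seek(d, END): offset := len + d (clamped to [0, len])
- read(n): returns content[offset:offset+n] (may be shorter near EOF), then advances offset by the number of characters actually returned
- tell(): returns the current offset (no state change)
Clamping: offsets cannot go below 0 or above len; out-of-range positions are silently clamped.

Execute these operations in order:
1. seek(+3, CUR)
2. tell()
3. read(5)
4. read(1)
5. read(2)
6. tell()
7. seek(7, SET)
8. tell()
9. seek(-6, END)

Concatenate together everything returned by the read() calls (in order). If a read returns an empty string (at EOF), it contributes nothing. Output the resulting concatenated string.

After 1 (seek(+3, CUR)): offset=3
After 2 (tell()): offset=3
After 3 (read(5)): returned 'FGAU4', offset=8
After 4 (read(1)): returned 'H', offset=9
After 5 (read(2)): returned 'FJ', offset=11
After 6 (tell()): offset=11
After 7 (seek(7, SET)): offset=7
After 8 (tell()): offset=7
After 9 (seek(-6, END)): offset=15

Answer: FGAU4HFJ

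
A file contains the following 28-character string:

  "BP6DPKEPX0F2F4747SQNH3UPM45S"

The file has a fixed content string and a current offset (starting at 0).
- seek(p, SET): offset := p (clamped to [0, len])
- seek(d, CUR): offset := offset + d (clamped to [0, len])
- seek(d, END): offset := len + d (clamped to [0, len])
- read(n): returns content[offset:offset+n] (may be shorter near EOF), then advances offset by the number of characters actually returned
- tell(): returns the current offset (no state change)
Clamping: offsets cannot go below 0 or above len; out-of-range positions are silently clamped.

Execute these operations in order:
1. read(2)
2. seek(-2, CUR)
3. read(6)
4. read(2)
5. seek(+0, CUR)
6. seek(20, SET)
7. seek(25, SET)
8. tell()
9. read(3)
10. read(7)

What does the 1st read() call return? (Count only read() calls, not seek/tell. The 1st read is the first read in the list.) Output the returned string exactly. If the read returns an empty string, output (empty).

After 1 (read(2)): returned 'BP', offset=2
After 2 (seek(-2, CUR)): offset=0
After 3 (read(6)): returned 'BP6DPK', offset=6
After 4 (read(2)): returned 'EP', offset=8
After 5 (seek(+0, CUR)): offset=8
After 6 (seek(20, SET)): offset=20
After 7 (seek(25, SET)): offset=25
After 8 (tell()): offset=25
After 9 (read(3)): returned '45S', offset=28
After 10 (read(7)): returned '', offset=28

Answer: BP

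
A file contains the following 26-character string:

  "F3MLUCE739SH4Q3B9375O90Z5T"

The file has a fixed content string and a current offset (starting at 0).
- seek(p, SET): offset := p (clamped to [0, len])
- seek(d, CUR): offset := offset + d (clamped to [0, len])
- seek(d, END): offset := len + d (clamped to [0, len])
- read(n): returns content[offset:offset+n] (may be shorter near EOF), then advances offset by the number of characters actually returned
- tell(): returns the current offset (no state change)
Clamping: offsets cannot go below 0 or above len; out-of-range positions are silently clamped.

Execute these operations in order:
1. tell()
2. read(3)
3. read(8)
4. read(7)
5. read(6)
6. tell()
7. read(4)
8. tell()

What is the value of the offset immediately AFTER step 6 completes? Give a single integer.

After 1 (tell()): offset=0
After 2 (read(3)): returned 'F3M', offset=3
After 3 (read(8)): returned 'LUCE739S', offset=11
After 4 (read(7)): returned 'H4Q3B93', offset=18
After 5 (read(6)): returned '75O90Z', offset=24
After 6 (tell()): offset=24

Answer: 24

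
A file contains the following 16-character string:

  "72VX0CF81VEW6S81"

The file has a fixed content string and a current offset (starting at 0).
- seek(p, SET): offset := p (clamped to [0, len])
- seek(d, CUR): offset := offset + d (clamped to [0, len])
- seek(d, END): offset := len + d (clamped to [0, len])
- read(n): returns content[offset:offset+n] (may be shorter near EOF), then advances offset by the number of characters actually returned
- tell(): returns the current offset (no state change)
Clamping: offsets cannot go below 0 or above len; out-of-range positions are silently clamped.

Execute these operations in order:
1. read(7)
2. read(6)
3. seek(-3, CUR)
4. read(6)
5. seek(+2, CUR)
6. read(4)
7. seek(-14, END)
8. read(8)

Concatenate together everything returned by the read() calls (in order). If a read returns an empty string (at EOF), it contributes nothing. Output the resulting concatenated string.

Answer: 72VX0CF81VEW6EW6S81VX0CF81V

Derivation:
After 1 (read(7)): returned '72VX0CF', offset=7
After 2 (read(6)): returned '81VEW6', offset=13
After 3 (seek(-3, CUR)): offset=10
After 4 (read(6)): returned 'EW6S81', offset=16
After 5 (seek(+2, CUR)): offset=16
After 6 (read(4)): returned '', offset=16
After 7 (seek(-14, END)): offset=2
After 8 (read(8)): returned 'VX0CF81V', offset=10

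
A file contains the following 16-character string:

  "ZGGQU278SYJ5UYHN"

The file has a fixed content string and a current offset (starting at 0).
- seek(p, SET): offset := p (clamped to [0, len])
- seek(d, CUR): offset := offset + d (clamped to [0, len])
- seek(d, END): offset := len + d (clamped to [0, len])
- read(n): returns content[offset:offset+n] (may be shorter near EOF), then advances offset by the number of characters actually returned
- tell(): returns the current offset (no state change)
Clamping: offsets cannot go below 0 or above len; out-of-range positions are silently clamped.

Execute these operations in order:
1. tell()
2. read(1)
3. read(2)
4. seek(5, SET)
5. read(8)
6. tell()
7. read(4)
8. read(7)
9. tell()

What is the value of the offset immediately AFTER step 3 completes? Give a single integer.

Answer: 3

Derivation:
After 1 (tell()): offset=0
After 2 (read(1)): returned 'Z', offset=1
After 3 (read(2)): returned 'GG', offset=3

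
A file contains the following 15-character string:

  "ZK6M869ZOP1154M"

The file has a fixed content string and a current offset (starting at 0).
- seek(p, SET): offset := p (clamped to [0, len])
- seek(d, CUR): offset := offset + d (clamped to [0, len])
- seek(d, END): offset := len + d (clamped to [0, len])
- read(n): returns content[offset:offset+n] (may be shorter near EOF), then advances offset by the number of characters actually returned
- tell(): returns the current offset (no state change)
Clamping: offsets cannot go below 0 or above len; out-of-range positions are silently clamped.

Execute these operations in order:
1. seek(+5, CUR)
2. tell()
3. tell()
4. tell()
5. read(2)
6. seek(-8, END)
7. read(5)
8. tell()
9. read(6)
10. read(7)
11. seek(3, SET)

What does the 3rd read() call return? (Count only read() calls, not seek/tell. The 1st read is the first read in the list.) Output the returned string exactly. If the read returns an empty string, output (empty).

Answer: 54M

Derivation:
After 1 (seek(+5, CUR)): offset=5
After 2 (tell()): offset=5
After 3 (tell()): offset=5
After 4 (tell()): offset=5
After 5 (read(2)): returned '69', offset=7
After 6 (seek(-8, END)): offset=7
After 7 (read(5)): returned 'ZOP11', offset=12
After 8 (tell()): offset=12
After 9 (read(6)): returned '54M', offset=15
After 10 (read(7)): returned '', offset=15
After 11 (seek(3, SET)): offset=3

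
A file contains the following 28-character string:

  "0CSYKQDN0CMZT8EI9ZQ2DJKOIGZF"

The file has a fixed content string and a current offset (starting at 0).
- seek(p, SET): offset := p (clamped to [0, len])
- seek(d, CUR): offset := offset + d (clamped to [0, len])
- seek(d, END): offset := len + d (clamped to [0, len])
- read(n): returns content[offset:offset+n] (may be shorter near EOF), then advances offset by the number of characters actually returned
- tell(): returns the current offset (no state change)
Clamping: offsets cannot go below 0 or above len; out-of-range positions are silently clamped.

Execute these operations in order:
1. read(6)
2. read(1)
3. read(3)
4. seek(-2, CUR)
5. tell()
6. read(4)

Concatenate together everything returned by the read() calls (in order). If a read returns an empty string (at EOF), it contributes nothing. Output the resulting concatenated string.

After 1 (read(6)): returned '0CSYKQ', offset=6
After 2 (read(1)): returned 'D', offset=7
After 3 (read(3)): returned 'N0C', offset=10
After 4 (seek(-2, CUR)): offset=8
After 5 (tell()): offset=8
After 6 (read(4)): returned '0CMZ', offset=12

Answer: 0CSYKQDN0C0CMZ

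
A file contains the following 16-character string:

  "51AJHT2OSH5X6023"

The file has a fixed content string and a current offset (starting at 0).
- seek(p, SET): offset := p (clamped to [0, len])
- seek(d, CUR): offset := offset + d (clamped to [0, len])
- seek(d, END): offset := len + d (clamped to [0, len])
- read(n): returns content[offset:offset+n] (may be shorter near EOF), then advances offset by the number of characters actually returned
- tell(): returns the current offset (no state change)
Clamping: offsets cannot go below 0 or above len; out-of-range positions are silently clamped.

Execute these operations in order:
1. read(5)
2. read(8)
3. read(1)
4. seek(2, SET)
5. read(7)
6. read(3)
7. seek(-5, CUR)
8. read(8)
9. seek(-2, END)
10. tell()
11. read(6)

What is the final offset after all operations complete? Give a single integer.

After 1 (read(5)): returned '51AJH', offset=5
After 2 (read(8)): returned 'T2OSH5X6', offset=13
After 3 (read(1)): returned '0', offset=14
After 4 (seek(2, SET)): offset=2
After 5 (read(7)): returned 'AJHT2OS', offset=9
After 6 (read(3)): returned 'H5X', offset=12
After 7 (seek(-5, CUR)): offset=7
After 8 (read(8)): returned 'OSH5X602', offset=15
After 9 (seek(-2, END)): offset=14
After 10 (tell()): offset=14
After 11 (read(6)): returned '23', offset=16

Answer: 16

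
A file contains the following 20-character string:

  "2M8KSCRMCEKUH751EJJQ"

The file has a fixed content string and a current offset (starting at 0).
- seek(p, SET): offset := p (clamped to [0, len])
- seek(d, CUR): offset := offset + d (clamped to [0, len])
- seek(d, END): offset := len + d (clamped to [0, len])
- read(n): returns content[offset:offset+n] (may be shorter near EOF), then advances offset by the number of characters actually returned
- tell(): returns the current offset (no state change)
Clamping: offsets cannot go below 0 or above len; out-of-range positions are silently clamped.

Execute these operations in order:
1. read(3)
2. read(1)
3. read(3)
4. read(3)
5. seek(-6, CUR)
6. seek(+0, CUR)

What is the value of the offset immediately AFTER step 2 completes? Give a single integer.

Answer: 4

Derivation:
After 1 (read(3)): returned '2M8', offset=3
After 2 (read(1)): returned 'K', offset=4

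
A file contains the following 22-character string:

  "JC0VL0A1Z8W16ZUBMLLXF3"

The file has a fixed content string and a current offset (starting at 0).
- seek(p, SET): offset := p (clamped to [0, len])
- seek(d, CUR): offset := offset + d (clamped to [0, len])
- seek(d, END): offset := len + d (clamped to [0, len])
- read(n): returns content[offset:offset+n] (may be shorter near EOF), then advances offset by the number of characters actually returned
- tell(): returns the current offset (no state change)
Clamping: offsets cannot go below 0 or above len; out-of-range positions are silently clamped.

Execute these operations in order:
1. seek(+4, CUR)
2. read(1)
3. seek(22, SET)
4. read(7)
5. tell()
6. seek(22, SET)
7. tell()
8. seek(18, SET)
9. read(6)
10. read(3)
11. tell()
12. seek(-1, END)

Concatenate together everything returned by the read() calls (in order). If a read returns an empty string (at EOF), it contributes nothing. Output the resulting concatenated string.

After 1 (seek(+4, CUR)): offset=4
After 2 (read(1)): returned 'L', offset=5
After 3 (seek(22, SET)): offset=22
After 4 (read(7)): returned '', offset=22
After 5 (tell()): offset=22
After 6 (seek(22, SET)): offset=22
After 7 (tell()): offset=22
After 8 (seek(18, SET)): offset=18
After 9 (read(6)): returned 'LXF3', offset=22
After 10 (read(3)): returned '', offset=22
After 11 (tell()): offset=22
After 12 (seek(-1, END)): offset=21

Answer: LLXF3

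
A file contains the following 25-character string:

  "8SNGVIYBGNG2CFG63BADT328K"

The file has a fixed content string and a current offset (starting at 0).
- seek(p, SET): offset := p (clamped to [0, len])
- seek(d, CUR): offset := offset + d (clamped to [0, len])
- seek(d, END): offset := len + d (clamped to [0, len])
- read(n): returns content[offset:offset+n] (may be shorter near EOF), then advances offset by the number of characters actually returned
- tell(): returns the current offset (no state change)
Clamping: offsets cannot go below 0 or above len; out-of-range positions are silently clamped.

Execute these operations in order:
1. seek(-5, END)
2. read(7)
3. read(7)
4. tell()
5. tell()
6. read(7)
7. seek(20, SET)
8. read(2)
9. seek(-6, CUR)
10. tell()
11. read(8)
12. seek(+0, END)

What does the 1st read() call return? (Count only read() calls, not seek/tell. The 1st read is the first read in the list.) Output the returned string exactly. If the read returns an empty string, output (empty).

Answer: T328K

Derivation:
After 1 (seek(-5, END)): offset=20
After 2 (read(7)): returned 'T328K', offset=25
After 3 (read(7)): returned '', offset=25
After 4 (tell()): offset=25
After 5 (tell()): offset=25
After 6 (read(7)): returned '', offset=25
After 7 (seek(20, SET)): offset=20
After 8 (read(2)): returned 'T3', offset=22
After 9 (seek(-6, CUR)): offset=16
After 10 (tell()): offset=16
After 11 (read(8)): returned '3BADT328', offset=24
After 12 (seek(+0, END)): offset=25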